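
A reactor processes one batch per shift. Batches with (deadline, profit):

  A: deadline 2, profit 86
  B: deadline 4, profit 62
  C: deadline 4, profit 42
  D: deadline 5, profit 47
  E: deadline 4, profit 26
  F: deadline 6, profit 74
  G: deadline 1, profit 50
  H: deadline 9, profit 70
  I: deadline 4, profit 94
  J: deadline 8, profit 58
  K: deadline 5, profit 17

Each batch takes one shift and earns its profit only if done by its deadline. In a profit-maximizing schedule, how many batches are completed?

8

Sort by profit descending; place each in the latest free slot ≤ its deadline.
By profit: I(d4,94), A(d2,86), F(d6,74), H(d9,70), B(d4,62), J(d8,58), G(d1,50), D(d5,47), C(d4,42), E(d4,26), K(d5,17)
I→slot 4; A→slot 2; F→slot 6; H→slot 9; B→slot 3; J→slot 8; G→slot 1; D→slot 5; C skipped; E skipped; K skipped.
8 of 11 scheduled.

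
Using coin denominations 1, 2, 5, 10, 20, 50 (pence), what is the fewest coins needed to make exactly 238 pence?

9

238 = 4×50 + 1×20 + 1×10 + 1×5 + 1×2 + 1×1
Total coins = 4 + 1 + 1 + 1 + 1 + 1 = 9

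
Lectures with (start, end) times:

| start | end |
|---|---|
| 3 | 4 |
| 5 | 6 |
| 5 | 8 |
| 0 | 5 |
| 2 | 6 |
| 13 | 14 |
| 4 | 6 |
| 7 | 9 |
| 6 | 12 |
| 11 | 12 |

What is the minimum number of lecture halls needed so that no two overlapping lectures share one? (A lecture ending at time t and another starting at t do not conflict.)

The answer is the maximum number of intervals overlapping at any instant.
starts: [0, 2, 3, 4, 5, 5, 6, 7, 11, 13]
ends:   [4, 5, 6, 6, 6, 8, 9, 12, 12, 14]
s0→1 s2→2 s3→3 e4→2 s4→3 e5→2 s5→3 s5→4  — peak 4.

4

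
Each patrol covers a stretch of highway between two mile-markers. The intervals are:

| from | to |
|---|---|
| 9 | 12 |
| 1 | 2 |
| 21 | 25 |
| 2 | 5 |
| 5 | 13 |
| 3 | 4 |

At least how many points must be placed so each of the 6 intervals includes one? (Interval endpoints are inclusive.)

4

Process intervals by earliest right end; each time one isn't hit yet, stab at its right endpoint.
By right end: [1,2]  [3,4]  [2,5]  [9,12]  [5,13]  [21,25]
[1,2] uncovered → point at 2; [3,4] uncovered → point at 4; [9,12] uncovered → point at 12; [21,25] uncovered → point at 25.
Points: 2, 4, 12, 25 (4 total).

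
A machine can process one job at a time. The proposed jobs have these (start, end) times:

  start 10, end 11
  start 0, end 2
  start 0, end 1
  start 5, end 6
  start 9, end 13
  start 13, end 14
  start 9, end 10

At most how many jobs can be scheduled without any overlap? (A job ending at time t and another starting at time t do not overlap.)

5

Greedy by earliest finish: after sorting by end time, pick each interval compatible with the last pick.
By end time: (0,1), (0,2), (5,6), (9,10), (10,11), (9,13), (13,14).
Pick (0,1); next start ≥ 1 → (5,6); next start ≥ 6 → (9,10); next start ≥ 10 → (10,11); next start ≥ 11 → (13,14).
Selected 5 jobs.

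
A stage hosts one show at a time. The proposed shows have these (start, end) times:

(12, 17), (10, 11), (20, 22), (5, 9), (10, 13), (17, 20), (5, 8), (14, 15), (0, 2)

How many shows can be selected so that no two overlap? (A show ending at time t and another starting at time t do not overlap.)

Sort by end time and greedily take each interval whose start is ≥ the last chosen end.
By end time: (0,2), (5,8), (5,9), (10,11), (10,13), (14,15), (12,17), (17,20), (20,22).
Pick (0,2); next start ≥ 2 → (5,8); next start ≥ 8 → (10,11); next start ≥ 11 → (14,15); next start ≥ 15 → (17,20); next start ≥ 20 → (20,22).
Selected 6 shows.

6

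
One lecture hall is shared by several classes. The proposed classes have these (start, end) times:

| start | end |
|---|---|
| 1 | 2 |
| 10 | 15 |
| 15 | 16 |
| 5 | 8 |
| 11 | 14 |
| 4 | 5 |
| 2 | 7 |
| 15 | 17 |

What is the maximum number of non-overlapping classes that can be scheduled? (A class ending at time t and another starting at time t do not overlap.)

Order by finish time; keep every interval that doesn't clash with the previous kept one.
By end time: (1,2), (4,5), (2,7), (5,8), (11,14), (10,15), (15,16), (15,17).
Pick (1,2); next start ≥ 2 → (4,5); next start ≥ 5 → (5,8); next start ≥ 8 → (11,14); next start ≥ 14 → (15,16).
Selected 5 classes.

5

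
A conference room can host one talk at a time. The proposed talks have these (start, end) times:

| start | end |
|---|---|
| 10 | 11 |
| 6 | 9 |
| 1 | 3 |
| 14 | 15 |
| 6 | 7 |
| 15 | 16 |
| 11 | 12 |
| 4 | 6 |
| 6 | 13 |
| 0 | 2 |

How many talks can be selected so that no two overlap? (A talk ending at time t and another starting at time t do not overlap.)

Order by finish time; keep every interval that doesn't clash with the previous kept one.
By end time: (0,2), (1,3), (4,6), (6,7), (6,9), (10,11), (11,12), (6,13), (14,15), (15,16).
Pick (0,2); next start ≥ 2 → (4,6); next start ≥ 6 → (6,7); next start ≥ 7 → (10,11); next start ≥ 11 → (11,12); next start ≥ 12 → (14,15); next start ≥ 15 → (15,16).
Selected 7 talks.

7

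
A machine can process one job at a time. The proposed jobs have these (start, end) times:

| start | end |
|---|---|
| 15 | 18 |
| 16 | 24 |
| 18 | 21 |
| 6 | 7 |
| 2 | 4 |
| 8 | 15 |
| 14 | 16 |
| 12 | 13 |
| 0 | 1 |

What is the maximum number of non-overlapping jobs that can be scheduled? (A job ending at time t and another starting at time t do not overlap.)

Sorted by end: (0,1)  (2,4)  (6,7)  (12,13)  (8,15)  (14,16)  (15,18)  (18,21)  (16,24)
take (0,1); take (2,4); take (6,7); take (12,13); take (14,16); skip (15,18); take (18,21); skip (16,24).
Selected 6 jobs.

6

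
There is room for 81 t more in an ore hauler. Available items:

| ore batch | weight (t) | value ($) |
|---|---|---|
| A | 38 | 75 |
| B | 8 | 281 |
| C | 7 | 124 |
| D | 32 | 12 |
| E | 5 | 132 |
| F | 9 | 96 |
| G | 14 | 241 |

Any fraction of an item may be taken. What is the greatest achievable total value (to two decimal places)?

949.00

Order: B (281/8=35.12) > E (132/5=26.40) > C (124/7=17.71) > G (241/14=17.21) > F (96/9=10.67) > A (75/38=1.97) > D (12/32=0.38)
Fill: take B (8 @ 281) → take E (5 @ 132) → take C (7 @ 124) → take G (14 @ 241) → take F (9 @ 96) → take A (38 @ 75); 81/81 used.
Total value = 949.00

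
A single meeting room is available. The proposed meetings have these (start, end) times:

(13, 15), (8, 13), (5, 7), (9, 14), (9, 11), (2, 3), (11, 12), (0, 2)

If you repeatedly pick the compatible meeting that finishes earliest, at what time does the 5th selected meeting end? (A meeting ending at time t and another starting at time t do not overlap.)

12

Order by finish time; keep every interval that doesn't clash with the previous kept one.
Sorted by end: (0,2)  (2,3)  (5,7)  (9,11)  (11,12)  (8,13)  (9,14)  (13,15)
take (0,2); take (2,3); take (5,7); take (9,11); take (11,12); skip (9,14); take (13,15).
Selected: (0,2) (2,3) (5,7) (9,11) (11,12) (13,15)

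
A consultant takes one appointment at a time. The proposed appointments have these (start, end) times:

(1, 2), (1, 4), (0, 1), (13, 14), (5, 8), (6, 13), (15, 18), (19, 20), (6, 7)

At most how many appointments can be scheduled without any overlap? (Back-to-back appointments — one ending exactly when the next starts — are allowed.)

Greedy by earliest finish: after sorting by end time, pick each interval compatible with the last pick.
Sorted by end: (0,1)  (1,2)  (1,4)  (6,7)  (5,8)  (6,13)  (13,14)  (15,18)  (19,20)
take (0,1); take (1,2); take (6,7); skip (5,8); take (13,14); take (15,18); take (19,20).
Selected 6 appointments.

6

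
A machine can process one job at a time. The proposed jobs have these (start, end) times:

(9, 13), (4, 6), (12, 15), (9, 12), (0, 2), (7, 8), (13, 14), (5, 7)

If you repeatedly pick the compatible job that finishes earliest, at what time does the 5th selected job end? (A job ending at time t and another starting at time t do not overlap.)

By end time: (0,2), (4,6), (5,7), (7,8), (9,12), (9,13), (13,14), (12,15).
Pick (0,2); next start ≥ 2 → (4,6); next start ≥ 6 → (7,8); next start ≥ 8 → (9,12); next start ≥ 12 → (13,14).
Selected: (0,2) (4,6) (7,8) (9,12) (13,14)

14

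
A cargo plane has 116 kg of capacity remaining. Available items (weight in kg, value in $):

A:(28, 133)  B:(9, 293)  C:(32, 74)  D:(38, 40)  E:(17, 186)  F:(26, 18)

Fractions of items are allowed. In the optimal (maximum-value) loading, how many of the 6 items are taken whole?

4

Greedy by value/weight ratio, highest first.
Ratios (sorted): B 32.56, E 10.94, A 4.75, C 2.31, D 1.05, F 0.69
take B (9 @ 293); take E (17 @ 186); take A (28 @ 133); take C (32 @ 74); take 30/38 of D → 31.58. Capacity used 116/116.
4 item(s) taken whole; one partial (take 30/38 of D).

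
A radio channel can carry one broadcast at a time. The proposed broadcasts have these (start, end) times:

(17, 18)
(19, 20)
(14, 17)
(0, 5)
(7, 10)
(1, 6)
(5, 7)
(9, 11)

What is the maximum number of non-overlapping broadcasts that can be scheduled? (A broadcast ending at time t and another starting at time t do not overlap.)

Sorted by end: (0,5)  (1,6)  (5,7)  (7,10)  (9,11)  (14,17)  (17,18)  (19,20)
take (0,5); skip (1,6); take (5,7); take (7,10); take (14,17); take (17,18); take (19,20).
Selected 6 broadcasts.

6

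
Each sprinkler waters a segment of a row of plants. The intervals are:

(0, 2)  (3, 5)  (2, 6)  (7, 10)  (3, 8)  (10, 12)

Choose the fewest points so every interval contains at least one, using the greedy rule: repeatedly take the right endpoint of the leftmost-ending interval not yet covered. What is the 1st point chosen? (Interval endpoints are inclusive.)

2

Sort by right endpoint; whenever an interval is uncovered, place a point at its right end.
Sorted: [0,2] [3,5] [2,6] [3,8] [7,10] [10,12]
{[0,2]} hit by 2; {[3,5],[2,6],[3,8]} hit by 5; {[7,10],[10,12]} hit by 10.
Points: 2, 5, 10 (3 total).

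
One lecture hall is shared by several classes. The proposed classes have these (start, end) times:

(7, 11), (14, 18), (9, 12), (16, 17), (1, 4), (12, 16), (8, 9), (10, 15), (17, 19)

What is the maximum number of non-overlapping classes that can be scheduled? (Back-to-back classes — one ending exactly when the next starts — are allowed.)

6

By end time: (1,4), (8,9), (7,11), (9,12), (10,15), (12,16), (16,17), (14,18), (17,19).
Pick (1,4); next start ≥ 4 → (8,9); next start ≥ 9 → (9,12); next start ≥ 12 → (12,16); next start ≥ 16 → (16,17); next start ≥ 17 → (17,19).
Selected 6 classes.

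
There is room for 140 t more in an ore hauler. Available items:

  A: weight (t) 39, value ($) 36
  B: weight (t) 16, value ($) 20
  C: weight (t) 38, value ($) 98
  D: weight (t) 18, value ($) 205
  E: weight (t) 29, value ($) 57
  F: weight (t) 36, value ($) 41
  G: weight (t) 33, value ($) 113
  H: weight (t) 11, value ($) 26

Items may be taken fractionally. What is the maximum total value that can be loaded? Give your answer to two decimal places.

Order: D (205/18=11.39) > G (113/33=3.42) > C (98/38=2.58) > H (26/11=2.36) > E (57/29=1.97) > B (20/16=1.25) > F (41/36=1.14) > A (36/39=0.92)
Fill: take D (18 @ 205) → take G (33 @ 113) → take C (38 @ 98) → take H (11 @ 26) → take E (29 @ 57) → take 11/16 of B → 13.75; 140/140 used.
Total value = 512.75

512.75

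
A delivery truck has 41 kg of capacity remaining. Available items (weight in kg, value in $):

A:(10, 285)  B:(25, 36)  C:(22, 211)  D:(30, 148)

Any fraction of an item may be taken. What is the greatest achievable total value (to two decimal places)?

540.40

Greedy by value/weight ratio, highest first.
Ratios (sorted): A 28.50, C 9.59, D 4.93, B 1.44
take A (10 @ 285); take C (22 @ 211); take 9/30 of D → 44.40. Capacity used 41/41.
Total value = 540.40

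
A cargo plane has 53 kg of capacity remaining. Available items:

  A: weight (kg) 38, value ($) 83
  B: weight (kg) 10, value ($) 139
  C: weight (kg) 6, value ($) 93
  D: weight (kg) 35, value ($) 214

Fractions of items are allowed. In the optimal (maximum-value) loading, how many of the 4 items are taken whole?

3

Sort by value per unit weight and fill in that order.
Ratios (sorted): C 15.50, B 13.90, D 6.11, A 2.18
take C (6 @ 93); take B (10 @ 139); take D (35 @ 214); take 2/38 of A → 4.37. Capacity used 53/53.
3 item(s) taken whole; one partial (take 2/38 of A).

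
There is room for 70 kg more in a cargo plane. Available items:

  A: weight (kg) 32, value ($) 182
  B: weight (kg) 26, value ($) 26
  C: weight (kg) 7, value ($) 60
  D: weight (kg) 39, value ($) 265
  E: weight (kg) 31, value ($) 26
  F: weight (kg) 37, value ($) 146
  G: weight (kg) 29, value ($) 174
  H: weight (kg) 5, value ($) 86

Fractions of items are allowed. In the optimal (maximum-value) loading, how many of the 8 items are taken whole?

3

Greedy by value/weight ratio, highest first.
Ratios (sorted): H 17.20, C 8.57, D 6.79, G 6.00, A 5.69, F 3.95, B 1.00, E 0.84
take H (5 @ 86); take C (7 @ 60); take D (39 @ 265); take 19/29 of G → 114.00. Capacity used 70/70.
3 item(s) taken whole; one partial (take 19/29 of G).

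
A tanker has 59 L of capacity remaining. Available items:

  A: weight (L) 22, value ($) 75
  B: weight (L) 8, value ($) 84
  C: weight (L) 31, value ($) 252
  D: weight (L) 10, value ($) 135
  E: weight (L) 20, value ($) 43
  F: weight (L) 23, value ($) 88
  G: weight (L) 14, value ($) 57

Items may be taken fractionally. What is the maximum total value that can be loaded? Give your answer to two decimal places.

511.71

Greedy by value/weight ratio, highest first.
Ratios (sorted): D 13.50, B 10.50, C 8.13, G 4.07, F 3.83, A 3.41, E 2.15
take D (10 @ 135); take B (8 @ 84); take C (31 @ 252); take 10/14 of G → 40.71. Capacity used 59/59.
Total value = 511.71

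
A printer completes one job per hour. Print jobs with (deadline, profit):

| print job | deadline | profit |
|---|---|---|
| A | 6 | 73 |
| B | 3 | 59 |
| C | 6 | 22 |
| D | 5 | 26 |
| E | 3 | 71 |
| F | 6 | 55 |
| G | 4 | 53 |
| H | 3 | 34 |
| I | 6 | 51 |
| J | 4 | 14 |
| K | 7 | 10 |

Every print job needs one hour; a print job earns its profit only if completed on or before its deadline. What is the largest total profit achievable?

372

Profit order: A=73 E=71 B=59 F=55 G=53 I=51 H=34 D=26 C=22 J=14 K=10
Assign: A→slot 6, E→slot 3, B→slot 2, F→slot 5, G→slot 4, I→slot 1, H skipped, D skipped, C skipped, J skipped, K→slot 7.
Slots: [1:I] [2:B] [3:E] [4:G] [5:F] [6:A] [7:K]
Profit = 51 + 59 + 71 + 53 + 55 + 73 + 10 = 372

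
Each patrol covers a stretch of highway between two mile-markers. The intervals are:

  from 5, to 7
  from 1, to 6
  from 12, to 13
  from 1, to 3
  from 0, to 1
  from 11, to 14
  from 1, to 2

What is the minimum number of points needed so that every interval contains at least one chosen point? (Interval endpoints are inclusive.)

3

Sort by right endpoint; whenever an interval is uncovered, place a point at its right end.
By right end: [0,1]  [1,2]  [1,3]  [1,6]  [5,7]  [12,13]  [11,14]
[0,1] uncovered → point at 1; [5,7] uncovered → point at 7; [12,13] uncovered → point at 13.
Points: 1, 7, 13 (3 total).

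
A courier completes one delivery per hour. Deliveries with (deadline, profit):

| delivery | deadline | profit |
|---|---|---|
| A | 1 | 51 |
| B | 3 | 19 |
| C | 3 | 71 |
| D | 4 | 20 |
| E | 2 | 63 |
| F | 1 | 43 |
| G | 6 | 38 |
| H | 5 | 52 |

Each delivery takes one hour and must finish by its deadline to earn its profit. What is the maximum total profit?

Sort by profit descending; place each in the latest free slot ≤ its deadline.
By profit: C(d3,71), E(d2,63), H(d5,52), A(d1,51), F(d1,43), G(d6,38), D(d4,20), B(d3,19)
C→slot 3; E→slot 2; H→slot 5; A→slot 1; F skipped; G→slot 6; D→slot 4; B skipped.
Profit = 51 + 63 + 71 + 20 + 52 + 38 = 295

295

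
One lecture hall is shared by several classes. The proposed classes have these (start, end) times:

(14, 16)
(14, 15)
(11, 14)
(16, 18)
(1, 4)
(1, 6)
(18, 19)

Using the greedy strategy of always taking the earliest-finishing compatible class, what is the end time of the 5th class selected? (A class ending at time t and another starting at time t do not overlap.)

Sort by end time and greedily take each interval whose start is ≥ the last chosen end.
Sorted by end: (1,4)  (1,6)  (11,14)  (14,15)  (14,16)  (16,18)  (18,19)
take (1,4); skip (1,6); take (11,14); take (14,15); take (16,18); take (18,19).
Selected: (1,4) (11,14) (14,15) (16,18) (18,19)

19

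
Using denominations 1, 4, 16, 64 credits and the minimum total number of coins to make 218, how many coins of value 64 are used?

Greedy: take as many of the largest coin as possible, then repeat with the remainder.
218 − 3×64→26 − 1×16→10 − 2×4→2 − 2×1→0
Count of 64: 3

3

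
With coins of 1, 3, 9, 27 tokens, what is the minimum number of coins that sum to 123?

Use the largest denomination that fits, subtract, and repeat.
123 − 4×27→15 − 1×9→6 − 2×3→0
Total coins = 4 + 1 + 2 = 7

7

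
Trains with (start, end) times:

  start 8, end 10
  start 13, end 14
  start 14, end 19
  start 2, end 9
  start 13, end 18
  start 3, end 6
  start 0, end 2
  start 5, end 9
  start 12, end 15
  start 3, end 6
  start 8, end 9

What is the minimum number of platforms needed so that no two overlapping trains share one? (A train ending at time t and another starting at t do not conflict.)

Count concurrent intervals with a sweep; the peak is the room count.
Events (time:±→running): 0:+→1 2:-→0 2:+→1 3:+→2 3:+→3 5:+→4 … peak 4.

4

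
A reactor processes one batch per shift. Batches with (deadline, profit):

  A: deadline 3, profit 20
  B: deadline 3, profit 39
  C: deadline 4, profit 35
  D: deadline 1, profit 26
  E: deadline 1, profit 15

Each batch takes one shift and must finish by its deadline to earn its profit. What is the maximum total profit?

120

Sort by profit descending; place each in the latest free slot ≤ its deadline.
By profit: B(d3,39), C(d4,35), D(d1,26), A(d3,20), E(d1,15)
B→slot 3; C→slot 4; D→slot 1; A→slot 2; E skipped.
Profit = 26 + 20 + 39 + 35 = 120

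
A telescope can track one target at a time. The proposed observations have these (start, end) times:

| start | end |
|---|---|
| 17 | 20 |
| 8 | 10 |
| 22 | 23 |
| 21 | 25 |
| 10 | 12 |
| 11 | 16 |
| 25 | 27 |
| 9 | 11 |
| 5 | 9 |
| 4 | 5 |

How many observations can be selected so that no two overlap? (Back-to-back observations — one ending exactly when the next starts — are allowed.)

7

Order by finish time; keep every interval that doesn't clash with the previous kept one.
By end time: (4,5), (5,9), (8,10), (9,11), (10,12), (11,16), (17,20), (22,23), (21,25), (25,27).
Pick (4,5); next start ≥ 5 → (5,9); next start ≥ 9 → (9,11); next start ≥ 11 → (11,16); next start ≥ 16 → (17,20); next start ≥ 20 → (22,23); next start ≥ 23 → (25,27).
Selected 7 observations.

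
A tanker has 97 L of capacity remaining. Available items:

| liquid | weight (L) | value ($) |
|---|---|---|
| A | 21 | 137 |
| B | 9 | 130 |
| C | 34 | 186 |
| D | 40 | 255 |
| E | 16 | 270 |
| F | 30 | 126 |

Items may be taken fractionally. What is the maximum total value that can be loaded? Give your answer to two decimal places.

Ratios (sorted): E 16.88, B 14.44, A 6.52, D 6.38, C 5.47, F 4.20
take E (16 @ 270); take B (9 @ 130); take A (21 @ 137); take D (40 @ 255); take 11/34 of C → 60.18. Capacity used 97/97.
Total value = 852.18

852.18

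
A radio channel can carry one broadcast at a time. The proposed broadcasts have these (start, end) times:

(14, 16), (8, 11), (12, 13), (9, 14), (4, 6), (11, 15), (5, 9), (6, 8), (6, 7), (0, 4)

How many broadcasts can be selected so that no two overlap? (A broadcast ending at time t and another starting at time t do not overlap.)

6

By end time: (0,4), (4,6), (6,7), (6,8), (5,9), (8,11), (12,13), (9,14), (11,15), (14,16).
Pick (0,4); next start ≥ 4 → (4,6); next start ≥ 6 → (6,7); next start ≥ 7 → (8,11); next start ≥ 11 → (12,13); next start ≥ 13 → (14,16).
Selected 6 broadcasts.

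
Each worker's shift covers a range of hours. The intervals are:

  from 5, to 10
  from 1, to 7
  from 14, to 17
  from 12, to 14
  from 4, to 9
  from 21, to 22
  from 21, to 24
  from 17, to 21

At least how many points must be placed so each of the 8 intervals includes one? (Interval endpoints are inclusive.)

3

Sort by right endpoint; whenever an interval is uncovered, place a point at its right end.
Sorted: [1,7] [4,9] [5,10] [12,14] [14,17] [17,21] [21,22] [21,24]
{[1,7],[4,9],[5,10]} hit by 7; {[12,14],[14,17]} hit by 14; {[17,21],[21,22],[21,24]} hit by 21.
Points: 7, 14, 21 (3 total).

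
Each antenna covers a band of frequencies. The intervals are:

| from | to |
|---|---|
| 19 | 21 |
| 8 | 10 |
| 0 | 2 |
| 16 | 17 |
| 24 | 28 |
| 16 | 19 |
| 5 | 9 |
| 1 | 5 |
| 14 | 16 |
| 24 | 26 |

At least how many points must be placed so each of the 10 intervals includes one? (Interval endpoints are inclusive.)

Sorted: [0,2] [1,5] [5,9] [8,10] [14,16] [16,17] [16,19] [19,21] [24,26] [24,28]
{[0,2],[1,5]} hit by 2; {[5,9],[8,10]} hit by 9; {[14,16],[16,17],[16,19]} hit by 16; {[19,21]} hit by 21; {[24,26],[24,28]} hit by 26.
Points: 2, 9, 16, 21, 26 (5 total).

5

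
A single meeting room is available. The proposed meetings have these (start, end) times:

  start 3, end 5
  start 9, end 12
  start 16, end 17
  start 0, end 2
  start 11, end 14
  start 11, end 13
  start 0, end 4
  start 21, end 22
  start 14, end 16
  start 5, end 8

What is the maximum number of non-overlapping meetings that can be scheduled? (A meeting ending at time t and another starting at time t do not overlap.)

By end time: (0,2), (0,4), (3,5), (5,8), (9,12), (11,13), (11,14), (14,16), (16,17), (21,22).
Pick (0,2); next start ≥ 2 → (3,5); next start ≥ 5 → (5,8); next start ≥ 8 → (9,12); next start ≥ 12 → (14,16); next start ≥ 16 → (16,17); next start ≥ 17 → (21,22).
Selected 7 meetings.

7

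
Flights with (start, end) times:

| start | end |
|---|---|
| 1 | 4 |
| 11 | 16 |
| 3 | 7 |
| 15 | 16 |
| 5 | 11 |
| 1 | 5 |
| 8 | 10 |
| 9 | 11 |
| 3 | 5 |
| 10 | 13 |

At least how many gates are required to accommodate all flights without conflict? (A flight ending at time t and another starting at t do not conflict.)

Count concurrent intervals with a sweep; the peak is the room count.
Events (time:±→running): 1:+→1 1:+→2 3:+→3 3:+→4 … peak 4.

4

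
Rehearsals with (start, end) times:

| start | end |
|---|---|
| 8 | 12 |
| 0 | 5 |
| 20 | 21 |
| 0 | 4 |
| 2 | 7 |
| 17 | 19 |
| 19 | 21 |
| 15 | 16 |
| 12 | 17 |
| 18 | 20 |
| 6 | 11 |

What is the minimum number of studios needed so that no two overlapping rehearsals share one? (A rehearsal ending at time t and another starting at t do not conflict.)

3

The answer is the maximum number of intervals overlapping at any instant.
starts: [0, 0, 2, 6, 8, 12, 15, 17, 18, 19, 20]
ends:   [4, 5, 7, 11, 12, 16, 17, 19, 20, 21, 21]
s0→1 s0→2 s2→3  — peak 3.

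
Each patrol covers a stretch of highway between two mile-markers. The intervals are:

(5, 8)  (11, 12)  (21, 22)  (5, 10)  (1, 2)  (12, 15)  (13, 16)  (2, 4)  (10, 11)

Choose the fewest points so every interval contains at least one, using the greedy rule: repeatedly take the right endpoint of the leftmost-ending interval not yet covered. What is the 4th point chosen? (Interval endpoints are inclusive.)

15

Process intervals by earliest right end; each time one isn't hit yet, stab at its right endpoint.
Sorted: [1,2] [2,4] [5,8] [5,10] [10,11] [11,12] [12,15] [13,16] [21,22]
{[1,2],[2,4]} hit by 2; {[5,8],[5,10]} hit by 8; {[10,11],[11,12]} hit by 11; {[12,15],[13,16]} hit by 15; {[21,22]} hit by 22.
Points: 2, 8, 11, 15, 22 (5 total).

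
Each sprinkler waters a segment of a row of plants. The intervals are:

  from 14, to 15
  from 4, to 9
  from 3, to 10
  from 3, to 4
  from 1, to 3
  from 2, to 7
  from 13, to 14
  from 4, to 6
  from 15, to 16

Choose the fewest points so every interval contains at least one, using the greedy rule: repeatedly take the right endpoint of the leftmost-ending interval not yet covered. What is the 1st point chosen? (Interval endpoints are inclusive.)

3

Sort by right endpoint; whenever an interval is uncovered, place a point at its right end.
Sorted: [1,3] [3,4] [4,6] [2,7] [4,9] [3,10] [13,14] [14,15] [15,16]
{[1,3],[3,4]} hit by 3; {[4,6],[2,7],[4,9],[3,10]} hit by 6; {[13,14],[14,15]} hit by 14; {[15,16]} hit by 16.
Points: 3, 6, 14, 16 (4 total).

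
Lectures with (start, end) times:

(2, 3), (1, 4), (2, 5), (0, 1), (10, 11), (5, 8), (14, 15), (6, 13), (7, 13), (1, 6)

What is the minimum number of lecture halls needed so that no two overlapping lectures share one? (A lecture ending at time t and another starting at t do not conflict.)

4

The answer is the maximum number of intervals overlapping at any instant.
starts: [0, 1, 1, 2, 2, 5, 6, 7, 10, 14]
ends:   [1, 3, 4, 5, 6, 8, 11, 13, 13, 15]
s0→1 e1→0 s1→1 s1→2 s2→3 s2→4  — peak 4.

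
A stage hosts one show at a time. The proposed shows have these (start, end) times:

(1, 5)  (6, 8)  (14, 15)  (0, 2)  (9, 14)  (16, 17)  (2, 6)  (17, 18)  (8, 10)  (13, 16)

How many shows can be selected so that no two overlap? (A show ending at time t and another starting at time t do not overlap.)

7

Sort by end time and greedily take each interval whose start is ≥ the last chosen end.
By end time: (0,2), (1,5), (2,6), (6,8), (8,10), (9,14), (14,15), (13,16), (16,17), (17,18).
Pick (0,2); next start ≥ 2 → (2,6); next start ≥ 6 → (6,8); next start ≥ 8 → (8,10); next start ≥ 10 → (14,15); next start ≥ 15 → (16,17); next start ≥ 17 → (17,18).
Selected 7 shows.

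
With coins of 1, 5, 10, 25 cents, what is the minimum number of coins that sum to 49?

7

49 − 1×25→24 − 2×10→4 − 4×1→0
Total coins = 1 + 2 + 4 = 7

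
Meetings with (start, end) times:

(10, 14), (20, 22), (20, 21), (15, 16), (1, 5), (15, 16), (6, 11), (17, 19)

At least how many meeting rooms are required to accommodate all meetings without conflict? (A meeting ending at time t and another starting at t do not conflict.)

2

starts: [1, 6, 10, 15, 15, 17, 20, 20]
ends:   [5, 11, 14, 16, 16, 19, 21, 22]
s1→1 e5→0 s6→1 s10→2  — peak 2.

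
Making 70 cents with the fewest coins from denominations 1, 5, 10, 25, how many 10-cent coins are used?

Use the largest denomination that fits, subtract, and repeat.
70 − 2×25→20 − 2×10→0
Count of 10: 2

2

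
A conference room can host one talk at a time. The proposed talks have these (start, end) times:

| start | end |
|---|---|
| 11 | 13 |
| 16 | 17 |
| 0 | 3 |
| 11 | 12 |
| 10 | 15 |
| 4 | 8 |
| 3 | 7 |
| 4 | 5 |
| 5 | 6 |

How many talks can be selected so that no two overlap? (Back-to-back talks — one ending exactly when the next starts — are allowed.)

Sorted by end: (0,3)  (4,5)  (5,6)  (3,7)  (4,8)  (11,12)  (11,13)  (10,15)  (16,17)
take (0,3); take (4,5); take (5,6); skip (4,8); take (11,12); take (16,17).
Selected 5 talks.

5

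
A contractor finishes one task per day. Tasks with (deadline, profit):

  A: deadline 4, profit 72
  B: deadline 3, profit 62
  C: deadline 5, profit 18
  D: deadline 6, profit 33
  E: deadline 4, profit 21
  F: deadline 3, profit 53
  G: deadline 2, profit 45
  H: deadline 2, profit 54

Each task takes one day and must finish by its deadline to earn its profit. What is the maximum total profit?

292

Profit order: A=72 B=62 H=54 F=53 G=45 D=33 E=21 C=18
Assign: A→slot 4, B→slot 3, H→slot 2, F→slot 1, G skipped, D→slot 6, E skipped, C→slot 5.
Slots: [1:F] [2:H] [3:B] [4:A] [5:C] [6:D]
Profit = 53 + 54 + 62 + 72 + 18 + 33 = 292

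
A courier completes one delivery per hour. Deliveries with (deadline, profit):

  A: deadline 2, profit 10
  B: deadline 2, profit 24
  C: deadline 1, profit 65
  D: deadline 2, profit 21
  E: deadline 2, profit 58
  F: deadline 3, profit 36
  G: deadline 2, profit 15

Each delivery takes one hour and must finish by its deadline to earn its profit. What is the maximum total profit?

Profit order: C=65 E=58 F=36 B=24 D=21 G=15 A=10
Assign: C→slot 1, E→slot 2, F→slot 3, B skipped, D skipped, G skipped, A skipped.
Slots: [1:C] [2:E] [3:F]
Profit = 65 + 58 + 36 = 159

159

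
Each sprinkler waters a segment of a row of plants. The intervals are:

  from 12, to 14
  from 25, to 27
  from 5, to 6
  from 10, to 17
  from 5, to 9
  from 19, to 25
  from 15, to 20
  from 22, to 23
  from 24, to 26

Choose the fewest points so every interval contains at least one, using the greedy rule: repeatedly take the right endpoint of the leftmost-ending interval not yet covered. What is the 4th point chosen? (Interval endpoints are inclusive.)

23

Sort by right endpoint; whenever an interval is uncovered, place a point at its right end.
Sorted: [5,6] [5,9] [12,14] [10,17] [15,20] [22,23] [19,25] [24,26] [25,27]
{[5,6],[5,9]} hit by 6; {[12,14],[10,17]} hit by 14; {[15,20]} hit by 20; {[22,23],[19,25]} hit by 23; {[24,26],[25,27]} hit by 26.
Points: 6, 14, 20, 23, 26 (5 total).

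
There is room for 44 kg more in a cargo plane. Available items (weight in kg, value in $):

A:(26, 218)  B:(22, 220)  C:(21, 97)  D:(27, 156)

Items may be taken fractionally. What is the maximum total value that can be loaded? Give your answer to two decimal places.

404.46

Ratios (sorted): B 10.00, A 8.38, D 5.78, C 4.62
take B (22 @ 220); take 22/26 of A → 184.46. Capacity used 44/44.
Total value = 404.46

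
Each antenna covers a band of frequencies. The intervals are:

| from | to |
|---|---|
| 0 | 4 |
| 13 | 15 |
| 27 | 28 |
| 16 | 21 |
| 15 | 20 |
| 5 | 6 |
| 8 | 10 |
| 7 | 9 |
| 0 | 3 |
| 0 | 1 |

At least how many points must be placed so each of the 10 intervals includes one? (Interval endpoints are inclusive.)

Process intervals by earliest right end; each time one isn't hit yet, stab at its right endpoint.
Sorted: [0,1] [0,3] [0,4] [5,6] [7,9] [8,10] [13,15] [15,20] [16,21] [27,28]
{[0,1],[0,3],[0,4]} hit by 1; {[5,6]} hit by 6; {[7,9],[8,10]} hit by 9; {[13,15],[15,20]} hit by 15; {[16,21]} hit by 21; {[27,28]} hit by 28.
Points: 1, 6, 9, 15, 21, 28 (6 total).

6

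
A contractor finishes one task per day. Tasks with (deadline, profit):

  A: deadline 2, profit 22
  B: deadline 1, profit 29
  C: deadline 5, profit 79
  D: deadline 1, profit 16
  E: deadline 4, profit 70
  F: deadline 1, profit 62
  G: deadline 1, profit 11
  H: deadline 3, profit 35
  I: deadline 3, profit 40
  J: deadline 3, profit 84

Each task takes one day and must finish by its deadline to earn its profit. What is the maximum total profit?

Profit order: J=84 C=79 E=70 F=62 I=40 H=35 B=29 A=22 D=16 G=11
Assign: J→slot 3, C→slot 5, E→slot 4, F→slot 1, I→slot 2, H skipped, B skipped, A skipped, D skipped, G skipped.
Slots: [1:F] [2:I] [3:J] [4:E] [5:C]
Profit = 62 + 40 + 84 + 70 + 79 = 335

335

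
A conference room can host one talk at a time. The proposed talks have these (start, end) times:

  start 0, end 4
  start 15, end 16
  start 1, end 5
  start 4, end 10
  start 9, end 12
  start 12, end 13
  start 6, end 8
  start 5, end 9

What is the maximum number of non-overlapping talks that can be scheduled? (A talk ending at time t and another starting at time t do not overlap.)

5

Greedy by earliest finish: after sorting by end time, pick each interval compatible with the last pick.
Sorted by end: (0,4)  (1,5)  (6,8)  (5,9)  (4,10)  (9,12)  (12,13)  (15,16)
take (0,4); skip (1,5); take (6,8); skip (5,9); skip (4,10); take (9,12); take (12,13); take (15,16).
Selected 5 talks.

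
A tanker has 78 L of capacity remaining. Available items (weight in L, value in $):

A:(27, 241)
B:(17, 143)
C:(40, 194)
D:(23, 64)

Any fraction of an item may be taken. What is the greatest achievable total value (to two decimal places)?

Greedy by value/weight ratio, highest first.
Ratios (sorted): A 8.93, B 8.41, C 4.85, D 2.78
take A (27 @ 241); take B (17 @ 143); take 34/40 of C → 164.90. Capacity used 78/78.
Total value = 548.90

548.90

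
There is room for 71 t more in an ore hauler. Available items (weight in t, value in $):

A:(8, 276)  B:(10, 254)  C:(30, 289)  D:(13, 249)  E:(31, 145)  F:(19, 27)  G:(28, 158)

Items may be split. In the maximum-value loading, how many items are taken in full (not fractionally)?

Order: A (276/8=34.50) > B (254/10=25.40) > D (249/13=19.15) > C (289/30=9.63) > G (158/28=5.64) > E (145/31=4.68) > F (27/19=1.42)
Fill: take A (8 @ 276) → take B (10 @ 254) → take D (13 @ 249) → take C (30 @ 289) → take 10/28 of G → 56.43; 71/71 used.
4 item(s) taken whole; one partial (take 10/28 of G).

4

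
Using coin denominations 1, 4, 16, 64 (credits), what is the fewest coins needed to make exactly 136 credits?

136 = 2×64 + 2×4
Total coins = 2 + 2 = 4

4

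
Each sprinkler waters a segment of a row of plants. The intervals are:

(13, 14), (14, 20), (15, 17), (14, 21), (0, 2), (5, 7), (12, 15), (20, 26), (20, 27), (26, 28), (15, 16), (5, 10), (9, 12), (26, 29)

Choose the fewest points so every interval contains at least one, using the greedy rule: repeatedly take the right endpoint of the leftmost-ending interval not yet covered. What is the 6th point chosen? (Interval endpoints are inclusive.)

Sort by right endpoint; whenever an interval is uncovered, place a point at its right end.
By right end: [0,2]  [5,7]  [5,10]  [9,12]  [13,14]  [12,15]  [15,16]  [15,17]  [14,20]  [14,21]  [20,26]  [20,27]  [26,28]  [26,29]
[0,2] uncovered → point at 2; [5,7] uncovered → point at 7; [9,12] uncovered → point at 12; [13,14] uncovered → point at 14; [15,16] uncovered → point at 16; [20,26] uncovered → point at 26.
Points: 2, 7, 12, 14, 16, 26 (6 total).

26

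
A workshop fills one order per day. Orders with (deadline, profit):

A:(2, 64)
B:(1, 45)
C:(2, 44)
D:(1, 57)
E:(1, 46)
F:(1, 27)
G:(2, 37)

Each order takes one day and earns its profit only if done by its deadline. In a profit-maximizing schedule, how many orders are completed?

2

By profit: A(d2,64), D(d1,57), E(d1,46), B(d1,45), C(d2,44), G(d2,37), F(d1,27)
A→slot 2; D→slot 1; E skipped; B skipped; C skipped; G skipped; F skipped.
2 of 7 scheduled.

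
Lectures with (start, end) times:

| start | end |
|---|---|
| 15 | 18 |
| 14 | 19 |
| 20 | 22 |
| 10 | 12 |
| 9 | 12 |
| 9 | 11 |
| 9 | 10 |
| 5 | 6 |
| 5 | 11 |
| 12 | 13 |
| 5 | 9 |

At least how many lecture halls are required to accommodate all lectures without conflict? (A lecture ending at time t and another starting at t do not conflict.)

4

Events (time:±→running): 5:+→1 5:+→2 5:+→3 6:-→2 9:-→1 9:+→2 9:+→3 9:+→4 … peak 4.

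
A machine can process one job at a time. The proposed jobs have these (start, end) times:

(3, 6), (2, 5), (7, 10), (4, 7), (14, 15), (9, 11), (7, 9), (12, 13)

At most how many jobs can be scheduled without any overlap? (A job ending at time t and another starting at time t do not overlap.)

Order by finish time; keep every interval that doesn't clash with the previous kept one.
By end time: (2,5), (3,6), (4,7), (7,9), (7,10), (9,11), (12,13), (14,15).
Pick (2,5); next start ≥ 5 → (7,9); next start ≥ 9 → (9,11); next start ≥ 11 → (12,13); next start ≥ 13 → (14,15).
Selected 5 jobs.

5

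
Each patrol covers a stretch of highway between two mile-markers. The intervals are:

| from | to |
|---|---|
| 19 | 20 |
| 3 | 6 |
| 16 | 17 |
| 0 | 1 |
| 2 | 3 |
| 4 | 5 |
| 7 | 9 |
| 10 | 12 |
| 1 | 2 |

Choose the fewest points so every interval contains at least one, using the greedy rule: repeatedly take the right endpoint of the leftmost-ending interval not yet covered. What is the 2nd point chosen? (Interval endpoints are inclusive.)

Sorted: [0,1] [1,2] [2,3] [4,5] [3,6] [7,9] [10,12] [16,17] [19,20]
{[0,1],[1,2]} hit by 1; {[2,3]} hit by 3; {[4,5],[3,6]} hit by 5; {[7,9]} hit by 9; {[10,12]} hit by 12; {[16,17]} hit by 17; {[19,20]} hit by 20.
Points: 1, 3, 5, 9, 12, 17, 20 (7 total).

3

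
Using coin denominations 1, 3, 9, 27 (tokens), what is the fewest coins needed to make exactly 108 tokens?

108 − 4×27→0
Total coins = 4 = 4

4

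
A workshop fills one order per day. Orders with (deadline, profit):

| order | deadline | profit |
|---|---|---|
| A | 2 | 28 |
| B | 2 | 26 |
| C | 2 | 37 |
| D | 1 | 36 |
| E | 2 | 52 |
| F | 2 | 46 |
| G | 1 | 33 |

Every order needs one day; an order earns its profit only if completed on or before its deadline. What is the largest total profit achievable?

Take jobs in profit order; each goes to the latest open slot no later than its deadline.
Profit order: E=52 F=46 C=37 D=36 G=33 A=28 B=26
Assign: E→slot 2, F→slot 1, C skipped, D skipped, G skipped, A skipped, B skipped.
Slots: [1:F] [2:E]
Profit = 46 + 52 = 98

98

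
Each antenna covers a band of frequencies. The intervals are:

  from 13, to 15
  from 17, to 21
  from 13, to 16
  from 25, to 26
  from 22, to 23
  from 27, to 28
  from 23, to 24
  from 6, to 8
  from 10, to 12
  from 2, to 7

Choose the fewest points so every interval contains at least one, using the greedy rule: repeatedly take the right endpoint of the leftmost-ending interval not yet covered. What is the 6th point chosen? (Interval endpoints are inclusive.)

26

Sorted: [2,7] [6,8] [10,12] [13,15] [13,16] [17,21] [22,23] [23,24] [25,26] [27,28]
{[2,7],[6,8]} hit by 7; {[10,12]} hit by 12; {[13,15],[13,16]} hit by 15; {[17,21]} hit by 21; {[22,23],[23,24]} hit by 23; {[25,26]} hit by 26; {[27,28]} hit by 28.
Points: 7, 12, 15, 21, 23, 26, 28 (7 total).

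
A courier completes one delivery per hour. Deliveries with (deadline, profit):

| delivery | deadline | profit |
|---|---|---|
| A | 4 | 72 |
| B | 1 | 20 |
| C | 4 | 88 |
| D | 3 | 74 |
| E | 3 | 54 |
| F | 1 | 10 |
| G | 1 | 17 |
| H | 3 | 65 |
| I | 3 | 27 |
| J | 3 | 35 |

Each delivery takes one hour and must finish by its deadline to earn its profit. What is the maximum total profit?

299

Take jobs in profit order; each goes to the latest open slot no later than its deadline.
Profit order: C=88 D=74 A=72 H=65 E=54 J=35 I=27 B=20 G=17 F=10
Assign: C→slot 4, D→slot 3, A→slot 2, H→slot 1, E skipped, J skipped, I skipped, B skipped, G skipped, F skipped.
Slots: [1:H] [2:A] [3:D] [4:C]
Profit = 65 + 72 + 74 + 88 = 299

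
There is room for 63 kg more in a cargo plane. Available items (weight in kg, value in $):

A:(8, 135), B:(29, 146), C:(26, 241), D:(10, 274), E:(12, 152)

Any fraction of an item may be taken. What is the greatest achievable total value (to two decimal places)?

837.24

Greedy by value/weight ratio, highest first.
Ratios (sorted): D 27.40, A 16.88, E 12.67, C 9.27, B 5.03
take D (10 @ 274); take A (8 @ 135); take E (12 @ 152); take C (26 @ 241); take 7/29 of B → 35.24. Capacity used 63/63.
Total value = 837.24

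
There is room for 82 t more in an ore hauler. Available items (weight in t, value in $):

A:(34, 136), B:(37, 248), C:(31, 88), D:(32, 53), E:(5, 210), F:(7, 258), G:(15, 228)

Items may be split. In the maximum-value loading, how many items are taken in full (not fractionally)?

4

Greedy by value/weight ratio, highest first.
Order: E (210/5=42.00) > F (258/7=36.86) > G (228/15=15.20) > B (248/37=6.70) > A (136/34=4.00) > C (88/31=2.84) > D (53/32=1.66)
Fill: take E (5 @ 210) → take F (7 @ 258) → take G (15 @ 228) → take B (37 @ 248) → take 18/34 of A → 72.00; 82/82 used.
4 item(s) taken whole; one partial (take 18/34 of A).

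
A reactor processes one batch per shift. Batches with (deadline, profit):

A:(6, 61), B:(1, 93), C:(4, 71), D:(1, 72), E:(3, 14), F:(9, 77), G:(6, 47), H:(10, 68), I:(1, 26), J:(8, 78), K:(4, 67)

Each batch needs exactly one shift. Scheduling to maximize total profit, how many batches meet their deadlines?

By profit: B(d1,93), J(d8,78), F(d9,77), D(d1,72), C(d4,71), H(d10,68), K(d4,67), A(d6,61), G(d6,47), I(d1,26), E(d3,14)
B→slot 1; J→slot 8; F→slot 9; D skipped; C→slot 4; H→slot 10; K→slot 3; A→slot 6; G→slot 5; I skipped; E→slot 2.
9 of 11 scheduled.

9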